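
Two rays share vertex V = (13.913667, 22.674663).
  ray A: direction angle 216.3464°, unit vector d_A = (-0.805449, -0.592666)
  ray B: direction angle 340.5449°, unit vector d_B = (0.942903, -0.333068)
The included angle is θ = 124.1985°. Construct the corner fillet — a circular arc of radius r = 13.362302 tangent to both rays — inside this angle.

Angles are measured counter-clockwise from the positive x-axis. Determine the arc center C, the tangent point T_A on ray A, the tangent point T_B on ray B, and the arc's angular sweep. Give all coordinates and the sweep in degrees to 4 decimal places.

bisector direction at 278.4457° = (0.146871,-0.989156)
center distance |VC| = r/sin(θ/2) = 13.362302/sin(62.0992°) = 15.119840
C = V + |VC|·bis = (16.1343,7.7188)
T_A = V + ((C−V)·d_A)·d_A = V + 7.0752·d_A = (8.2150,18.4814)
T_B = V + ((C−V)·d_B)·d_B = V + 7.0752·d_B = (20.5849,20.3181)
sweep = 180° − θ = 55.8015°

center=(16.1343,7.7188) T_A=(8.2150,18.4814) T_B=(20.5849,20.3181) sweep=55.8015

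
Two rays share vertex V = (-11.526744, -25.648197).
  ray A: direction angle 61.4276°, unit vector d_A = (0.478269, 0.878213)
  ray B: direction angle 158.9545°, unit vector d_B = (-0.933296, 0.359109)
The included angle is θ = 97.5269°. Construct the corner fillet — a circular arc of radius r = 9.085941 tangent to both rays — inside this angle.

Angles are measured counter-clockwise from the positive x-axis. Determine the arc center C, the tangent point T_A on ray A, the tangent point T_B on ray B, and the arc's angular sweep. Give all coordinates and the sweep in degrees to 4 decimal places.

bisector direction at 110.1910° = (-0.345152,0.938547)
center distance |VC| = r/sin(θ/2) = 9.085941/sin(48.7634°) = 12.082456
C = V + |VC|·bis = (-15.6970,-14.3082)
T_A = V + ((C−V)·d_A)·d_A = V + 7.9644·d_A = (-7.7176,-18.6538)
T_B = V + ((C−V)·d_B)·d_B = V + 7.9644·d_B = (-18.9599,-22.7881)
sweep = 180° − θ = 82.4731°

center=(-15.6970,-14.3082) T_A=(-7.7176,-18.6538) T_B=(-18.9599,-22.7881) sweep=82.4731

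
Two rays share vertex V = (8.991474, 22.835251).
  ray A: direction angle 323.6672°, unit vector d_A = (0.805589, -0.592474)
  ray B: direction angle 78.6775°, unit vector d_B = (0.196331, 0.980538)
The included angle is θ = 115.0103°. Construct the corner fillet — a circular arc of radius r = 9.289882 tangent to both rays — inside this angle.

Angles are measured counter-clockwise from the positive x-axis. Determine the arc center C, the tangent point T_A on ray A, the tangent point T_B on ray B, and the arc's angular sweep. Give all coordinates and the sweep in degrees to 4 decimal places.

bisector direction at 21.1723° = (0.932498,0.361175)
center distance |VC| = r/sin(θ/2) = 9.289882/sin(57.5052°) = 11.014281
C = V + |VC|·bis = (19.2623,26.8133)
T_A = V + ((C−V)·d_A)·d_A = V + 5.9171·d_A = (13.7583,19.3295)
T_B = V + ((C−V)·d_B)·d_B = V + 5.9171·d_B = (10.1532,28.6372)
sweep = 180° − θ = 64.9897°

center=(19.2623,26.8133) T_A=(13.7583,19.3295) T_B=(10.1532,28.6372) sweep=64.9897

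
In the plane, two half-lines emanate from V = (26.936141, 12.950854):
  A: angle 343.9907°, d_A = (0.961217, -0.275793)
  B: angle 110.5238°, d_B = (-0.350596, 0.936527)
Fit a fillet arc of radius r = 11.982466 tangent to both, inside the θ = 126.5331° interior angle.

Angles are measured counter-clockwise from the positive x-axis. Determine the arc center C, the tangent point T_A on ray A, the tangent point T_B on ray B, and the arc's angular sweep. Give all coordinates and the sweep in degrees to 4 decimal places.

bisector direction at 47.2572° = (0.678708,0.734408)
center distance |VC| = r/sin(θ/2) = 11.982466/sin(63.2666°) = 13.416579
C = V + |VC|·bis = (36.0421,22.8041)
T_A = V + ((C−V)·d_A)·d_A = V + 6.0353·d_A = (32.7374,11.2864)
T_B = V + ((C−V)·d_B)·d_B = V + 6.0353·d_B = (24.8202,18.6031)
sweep = 180° − θ = 53.4669°

center=(36.0421,22.8041) T_A=(32.7374,11.2864) T_B=(24.8202,18.6031) sweep=53.4669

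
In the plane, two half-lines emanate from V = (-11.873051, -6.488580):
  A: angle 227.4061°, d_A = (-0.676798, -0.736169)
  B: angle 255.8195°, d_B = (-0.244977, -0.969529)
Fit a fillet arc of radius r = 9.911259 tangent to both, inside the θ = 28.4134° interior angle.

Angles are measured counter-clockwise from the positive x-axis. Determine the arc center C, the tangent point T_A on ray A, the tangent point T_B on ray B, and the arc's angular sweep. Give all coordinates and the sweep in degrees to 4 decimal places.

center=(-31.0731,-42.0173) T_A=(-38.3694,-35.3094) T_B=(-21.4638,-44.4453) sweep=151.5866

bisector direction at 241.6128° = (-0.475428,-0.879755)
center distance |VC| = r/sin(θ/2) = 9.911259/sin(14.2067°) = 40.384764
C = V + |VC|·bis = (-31.0731,-42.0173)
T_A = V + ((C−V)·d_A)·d_A = V + 39.1497·d_A = (-38.3694,-35.3094)
T_B = V + ((C−V)·d_B)·d_B = V + 39.1497·d_B = (-21.4638,-44.4453)
sweep = 180° − θ = 151.5866°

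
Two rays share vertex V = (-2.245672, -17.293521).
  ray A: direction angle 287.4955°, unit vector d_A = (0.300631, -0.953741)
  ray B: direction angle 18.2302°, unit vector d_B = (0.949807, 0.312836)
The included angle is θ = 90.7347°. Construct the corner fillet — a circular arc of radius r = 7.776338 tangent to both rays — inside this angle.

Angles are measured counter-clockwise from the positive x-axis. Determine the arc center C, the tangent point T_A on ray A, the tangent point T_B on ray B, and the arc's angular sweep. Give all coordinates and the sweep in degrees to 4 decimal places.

bisector direction at 332.8628° = (0.889917,-0.456122)
center distance |VC| = r/sin(θ/2) = 7.776338/sin(45.3674°) = 10.927566
C = V + |VC|·bis = (7.4790,-22.2778)
T_A = V + ((C−V)·d_A)·d_A = V + 7.6773·d_A = (0.0623,-24.6156)
T_B = V + ((C−V)·d_B)·d_B = V + 7.6773·d_B = (5.0462,-14.8918)
sweep = 180° − θ = 89.2653°

center=(7.4790,-22.2778) T_A=(0.0623,-24.6156) T_B=(5.0462,-14.8918) sweep=89.2653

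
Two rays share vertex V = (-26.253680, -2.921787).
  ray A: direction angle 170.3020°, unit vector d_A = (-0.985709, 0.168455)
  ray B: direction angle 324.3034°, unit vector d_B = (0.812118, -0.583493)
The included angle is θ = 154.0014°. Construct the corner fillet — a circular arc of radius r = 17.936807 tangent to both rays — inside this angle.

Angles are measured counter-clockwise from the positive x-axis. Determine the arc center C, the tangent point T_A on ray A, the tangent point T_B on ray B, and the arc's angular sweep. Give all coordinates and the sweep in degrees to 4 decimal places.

center=(-33.3569,-19.9047) T_A=(-30.3353,-2.2242) T_B=(-22.8909,-5.3379) sweep=25.9986

bisector direction at 247.3027° = (-0.385863,-0.922556)
center distance |VC| = r/sin(θ/2) = 17.936807/sin(77.0007°) = 18.408567
C = V + |VC|·bis = (-33.3569,-19.9047)
T_A = V + ((C−V)·d_A)·d_A = V + 4.1408·d_A = (-30.3353,-2.2242)
T_B = V + ((C−V)·d_B)·d_B = V + 4.1408·d_B = (-22.8909,-5.3379)
sweep = 180° − θ = 25.9986°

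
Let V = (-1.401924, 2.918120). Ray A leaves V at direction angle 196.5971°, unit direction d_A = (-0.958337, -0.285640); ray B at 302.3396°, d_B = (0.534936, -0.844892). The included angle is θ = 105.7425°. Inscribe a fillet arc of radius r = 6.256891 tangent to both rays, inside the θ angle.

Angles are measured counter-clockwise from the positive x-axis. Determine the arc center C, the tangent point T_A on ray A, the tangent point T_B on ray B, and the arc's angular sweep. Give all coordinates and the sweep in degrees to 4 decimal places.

bisector direction at 249.4684° = (-0.350725,-0.936479)
center distance |VC| = r/sin(θ/2) = 6.256891/sin(52.8713°) = 7.847785
C = V + |VC|·bis = (-4.1543,-4.4312)
T_A = V + ((C−V)·d_A)·d_A = V + 4.7370·d_A = (-5.9416,1.5650)
T_B = V + ((C−V)·d_B)·d_B = V + 4.7370·d_B = (1.1321,-1.0841)
sweep = 180° − θ = 74.2575°

center=(-4.1543,-4.4312) T_A=(-5.9416,1.5650) T_B=(1.1321,-1.0841) sweep=74.2575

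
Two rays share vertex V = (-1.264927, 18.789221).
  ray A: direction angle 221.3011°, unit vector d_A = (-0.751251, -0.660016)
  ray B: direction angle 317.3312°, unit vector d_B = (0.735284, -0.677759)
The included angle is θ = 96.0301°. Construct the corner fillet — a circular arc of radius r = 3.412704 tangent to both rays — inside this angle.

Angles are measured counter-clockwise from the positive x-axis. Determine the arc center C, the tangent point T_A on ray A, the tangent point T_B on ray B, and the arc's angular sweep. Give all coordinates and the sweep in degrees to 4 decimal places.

bisector direction at 269.3161° = (-0.011935,-0.999929)
center distance |VC| = r/sin(θ/2) = 3.412704/sin(48.0151°) = 4.591160
C = V + |VC|·bis = (-1.3197,14.1984)
T_A = V + ((C−V)·d_A)·d_A = V + 3.0712·d_A = (-3.5722,16.7622)
T_B = V + ((C−V)·d_B)·d_B = V + 3.0712·d_B = (0.9933,16.7077)
sweep = 180° − θ = 83.9699°

center=(-1.3197,14.1984) T_A=(-3.5722,16.7622) T_B=(0.9933,16.7077) sweep=83.9699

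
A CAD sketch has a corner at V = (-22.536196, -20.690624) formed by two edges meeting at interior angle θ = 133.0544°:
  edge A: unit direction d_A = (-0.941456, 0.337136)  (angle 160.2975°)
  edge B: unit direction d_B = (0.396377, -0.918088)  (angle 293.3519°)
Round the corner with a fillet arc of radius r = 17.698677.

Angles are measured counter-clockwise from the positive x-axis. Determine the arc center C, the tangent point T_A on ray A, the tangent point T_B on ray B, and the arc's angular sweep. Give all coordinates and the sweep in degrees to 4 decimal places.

center=(-35.7387,-34.7620) T_A=(-29.7719,-18.0995) T_B=(-19.4898,-27.7467) sweep=46.9456

bisector direction at 226.8247° = (-0.684233,-0.729264)
center distance |VC| = r/sin(θ/2) = 17.698677/sin(66.5272°) = 19.295384
C = V + |VC|·bis = (-35.7387,-34.7620)
T_A = V + ((C−V)·d_A)·d_A = V + 7.6856·d_A = (-29.7719,-18.0995)
T_B = V + ((C−V)·d_B)·d_B = V + 7.6856·d_B = (-19.4898,-27.7467)
sweep = 180° − θ = 46.9456°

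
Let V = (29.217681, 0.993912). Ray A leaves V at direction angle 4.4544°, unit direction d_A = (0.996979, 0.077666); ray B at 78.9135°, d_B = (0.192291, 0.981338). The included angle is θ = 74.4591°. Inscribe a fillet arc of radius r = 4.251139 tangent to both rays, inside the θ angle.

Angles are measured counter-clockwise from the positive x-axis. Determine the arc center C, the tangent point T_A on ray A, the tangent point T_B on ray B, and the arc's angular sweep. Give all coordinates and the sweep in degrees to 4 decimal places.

center=(34.4653,5.6667) T_A=(34.7955,1.4284) T_B=(30.2935,6.4842) sweep=105.5409

bisector direction at 41.6839° = (0.746825,0.665021)
center distance |VC| = r/sin(θ/2) = 4.251139/sin(37.2296°) = 7.026562
C = V + |VC|·bis = (34.4653,5.6667)
T_A = V + ((C−V)·d_A)·d_A = V + 5.5947·d_A = (34.7955,1.4284)
T_B = V + ((C−V)·d_B)·d_B = V + 5.5947·d_B = (30.2935,6.4842)
sweep = 180° − θ = 105.5409°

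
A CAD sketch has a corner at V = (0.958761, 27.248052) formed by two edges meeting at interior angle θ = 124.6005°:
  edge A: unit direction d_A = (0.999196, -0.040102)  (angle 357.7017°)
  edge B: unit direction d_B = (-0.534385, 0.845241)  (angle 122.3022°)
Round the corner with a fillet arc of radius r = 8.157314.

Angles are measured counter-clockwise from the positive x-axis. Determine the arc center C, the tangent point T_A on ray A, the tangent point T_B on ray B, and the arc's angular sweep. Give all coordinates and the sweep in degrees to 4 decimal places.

center=(5.5651,35.2271) T_A=(5.2380,27.0763) T_B=(-1.3298,30.8679) sweep=55.3995

bisector direction at 60.0020° = (0.499971,0.866042)
center distance |VC| = r/sin(θ/2) = 8.157314/sin(62.3002°) = 9.213185
C = V + |VC|·bis = (5.5651,35.2271)
T_A = V + ((C−V)·d_A)·d_A = V + 4.2826·d_A = (5.2380,27.0763)
T_B = V + ((C−V)·d_B)·d_B = V + 4.2826·d_B = (-1.3298,30.8679)
sweep = 180° − θ = 55.3995°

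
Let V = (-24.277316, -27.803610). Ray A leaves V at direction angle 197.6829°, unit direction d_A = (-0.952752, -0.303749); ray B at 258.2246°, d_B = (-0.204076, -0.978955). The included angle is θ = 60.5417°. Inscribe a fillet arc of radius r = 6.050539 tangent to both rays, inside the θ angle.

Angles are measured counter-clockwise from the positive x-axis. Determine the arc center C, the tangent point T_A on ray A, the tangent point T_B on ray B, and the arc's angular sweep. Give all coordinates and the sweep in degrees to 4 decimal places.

center=(-32.3160,-36.7170) T_A=(-34.1539,-30.9524) T_B=(-26.3928,-37.9518) sweep=119.4583

bisector direction at 227.9537° = (-0.669730,-0.742604)
center distance |VC| = r/sin(θ/2) = 6.050539/sin(30.2708°) = 12.002935
C = V + |VC|·bis = (-32.3160,-36.7170)
T_A = V + ((C−V)·d_A)·d_A = V + 10.3664·d_A = (-34.1539,-30.9524)
T_B = V + ((C−V)·d_B)·d_B = V + 10.3664·d_B = (-26.3928,-37.9518)
sweep = 180° − θ = 119.4583°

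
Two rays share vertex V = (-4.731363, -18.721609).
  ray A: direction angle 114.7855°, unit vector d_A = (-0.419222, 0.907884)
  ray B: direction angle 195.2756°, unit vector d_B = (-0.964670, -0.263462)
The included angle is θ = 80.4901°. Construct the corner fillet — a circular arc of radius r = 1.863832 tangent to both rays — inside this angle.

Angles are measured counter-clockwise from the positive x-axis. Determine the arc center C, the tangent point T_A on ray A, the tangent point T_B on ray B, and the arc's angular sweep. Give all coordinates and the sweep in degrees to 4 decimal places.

bisector direction at 155.0306° = (-0.906533,0.422135)
center distance |VC| = r/sin(θ/2) = 1.863832/sin(40.2450°) = 2.884930
C = V + |VC|·bis = (-7.3466,-17.5038)
T_A = V + ((C−V)·d_A)·d_A = V + 2.2020·d_A = (-5.6545,-16.7224)
T_B = V + ((C−V)·d_B)·d_B = V + 2.2020·d_B = (-6.8556,-19.3018)
sweep = 180° − θ = 99.5099°

center=(-7.3466,-17.5038) T_A=(-5.6545,-16.7224) T_B=(-6.8556,-19.3018) sweep=99.5099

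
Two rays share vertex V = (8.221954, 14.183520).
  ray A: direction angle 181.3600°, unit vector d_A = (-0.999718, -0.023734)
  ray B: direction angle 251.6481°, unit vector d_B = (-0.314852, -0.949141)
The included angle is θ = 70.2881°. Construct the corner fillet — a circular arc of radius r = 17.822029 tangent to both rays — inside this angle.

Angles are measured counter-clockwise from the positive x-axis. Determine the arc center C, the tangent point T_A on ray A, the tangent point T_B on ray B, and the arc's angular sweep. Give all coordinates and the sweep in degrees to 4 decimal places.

bisector direction at 216.5041° = (-0.803815,-0.594880)
center distance |VC| = r/sin(θ/2) = 17.822029/sin(35.1441°) = 30.960691
C = V + |VC|·bis = (-16.6647,-4.2344)
T_A = V + ((C−V)·d_A)·d_A = V + 25.3168·d_A = (-17.0877,13.5826)
T_B = V + ((C−V)·d_B)·d_B = V + 25.3168·d_B = (0.2509,-9.8457)
sweep = 180° − θ = 109.7119°

center=(-16.6647,-4.2344) T_A=(-17.0877,13.5826) T_B=(0.2509,-9.8457) sweep=109.7119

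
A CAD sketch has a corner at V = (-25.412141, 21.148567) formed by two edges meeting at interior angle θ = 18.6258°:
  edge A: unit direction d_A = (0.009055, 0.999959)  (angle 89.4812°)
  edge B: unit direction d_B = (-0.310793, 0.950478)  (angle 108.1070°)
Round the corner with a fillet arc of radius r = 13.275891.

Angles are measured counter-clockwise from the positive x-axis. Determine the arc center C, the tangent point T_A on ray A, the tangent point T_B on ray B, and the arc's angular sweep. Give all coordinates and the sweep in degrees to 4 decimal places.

bisector direction at 98.7941° = (-0.152884,0.988244)
center distance |VC| = r/sin(θ/2) = 13.275891/sin(9.3129°) = 82.038057
C = V + |VC|·bis = (-37.9545,102.2222)
T_A = V + ((C−V)·d_A)·d_A = V + 80.9567·d_A = (-24.6791,102.1020)
T_B = V + ((C−V)·d_B)·d_B = V + 80.9567·d_B = (-50.5729,98.0961)
sweep = 180° − θ = 161.3742°

center=(-37.9545,102.2222) T_A=(-24.6791,102.1020) T_B=(-50.5729,98.0961) sweep=161.3742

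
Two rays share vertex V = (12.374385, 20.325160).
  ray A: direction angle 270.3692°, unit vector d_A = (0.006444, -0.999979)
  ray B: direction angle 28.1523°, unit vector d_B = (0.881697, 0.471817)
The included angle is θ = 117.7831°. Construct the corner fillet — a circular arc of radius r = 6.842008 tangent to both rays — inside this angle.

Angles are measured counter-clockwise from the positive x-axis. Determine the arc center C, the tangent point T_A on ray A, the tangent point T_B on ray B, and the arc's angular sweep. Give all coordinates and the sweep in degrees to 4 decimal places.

bisector direction at 329.2607° = (0.859502,-0.511132)
center distance |VC| = r/sin(θ/2) = 6.842008/sin(58.8916°) = 7.991218
C = V + |VC|·bis = (19.2429,16.2406)
T_A = V + ((C−V)·d_A)·d_A = V + 4.1287·d_A = (12.4010,16.1965)
T_B = V + ((C−V)·d_B)·d_B = V + 4.1287·d_B = (16.0147,22.2732)
sweep = 180° − θ = 62.2169°

center=(19.2429,16.2406) T_A=(12.4010,16.1965) T_B=(16.0147,22.2732) sweep=62.2169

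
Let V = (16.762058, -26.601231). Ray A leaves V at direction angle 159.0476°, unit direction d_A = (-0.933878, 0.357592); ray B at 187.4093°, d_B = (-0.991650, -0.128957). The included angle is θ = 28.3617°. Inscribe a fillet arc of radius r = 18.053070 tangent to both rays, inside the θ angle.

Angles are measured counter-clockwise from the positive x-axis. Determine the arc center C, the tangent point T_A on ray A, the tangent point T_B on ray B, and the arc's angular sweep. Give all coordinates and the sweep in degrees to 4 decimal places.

bisector direction at 173.2284° = (-0.993024,0.117911)
center distance |VC| = r/sin(θ/2) = 18.053070/sin(14.1808°) = 73.691007
C = V + |VC|·bis = (-56.4149,-17.9123)
T_A = V + ((C−V)·d_A)·d_A = V + 71.4454·d_A = (-49.9593,-1.0529)
T_B = V + ((C−V)·d_B)·d_B = V + 71.4454·d_B = (-54.0868,-35.8146)
sweep = 180° − θ = 151.6383°

center=(-56.4149,-17.9123) T_A=(-49.9593,-1.0529) T_B=(-54.0868,-35.8146) sweep=151.6383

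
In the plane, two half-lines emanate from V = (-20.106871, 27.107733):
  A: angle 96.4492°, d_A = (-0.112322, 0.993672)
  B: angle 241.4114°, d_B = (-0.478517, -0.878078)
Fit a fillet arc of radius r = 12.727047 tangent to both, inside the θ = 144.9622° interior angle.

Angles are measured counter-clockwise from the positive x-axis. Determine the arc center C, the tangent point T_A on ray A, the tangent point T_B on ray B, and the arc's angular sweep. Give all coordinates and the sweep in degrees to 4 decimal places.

center=(-33.2046,29.6702) T_A=(-20.5581,31.0997) T_B=(-22.0293,23.5801) sweep=35.0378

bisector direction at 168.9303° = (-0.981394,0.192003)
center distance |VC| = r/sin(θ/2) = 12.727047/sin(72.4811°) = 13.346068
C = V + |VC|·bis = (-33.2046,29.6702)
T_A = V + ((C−V)·d_A)·d_A = V + 4.0174·d_A = (-20.5581,31.0997)
T_B = V + ((C−V)·d_B)·d_B = V + 4.0174·d_B = (-22.0293,23.5801)
sweep = 180° − θ = 35.0378°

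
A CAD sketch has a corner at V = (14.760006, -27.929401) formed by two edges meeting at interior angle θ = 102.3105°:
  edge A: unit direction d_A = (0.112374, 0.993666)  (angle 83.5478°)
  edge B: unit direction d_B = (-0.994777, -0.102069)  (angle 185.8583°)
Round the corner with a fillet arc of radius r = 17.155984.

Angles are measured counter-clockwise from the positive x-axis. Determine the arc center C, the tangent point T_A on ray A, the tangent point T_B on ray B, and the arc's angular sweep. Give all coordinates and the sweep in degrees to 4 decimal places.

center=(-0.7348,-12.2732) T_A=(16.3126,-14.2011) T_B=(1.0163,-29.3396) sweep=77.6895

bisector direction at 134.7030° = (-0.703433,0.710762)
center distance |VC| = r/sin(θ/2) = 17.155984/sin(51.1553°) = 22.027375
C = V + |VC|·bis = (-0.7348,-12.2732)
T_A = V + ((C−V)·d_A)·d_A = V + 13.8158·d_A = (16.3126,-14.2011)
T_B = V + ((C−V)·d_B)·d_B = V + 13.8158·d_B = (1.0163,-29.3396)
sweep = 180° − θ = 77.6895°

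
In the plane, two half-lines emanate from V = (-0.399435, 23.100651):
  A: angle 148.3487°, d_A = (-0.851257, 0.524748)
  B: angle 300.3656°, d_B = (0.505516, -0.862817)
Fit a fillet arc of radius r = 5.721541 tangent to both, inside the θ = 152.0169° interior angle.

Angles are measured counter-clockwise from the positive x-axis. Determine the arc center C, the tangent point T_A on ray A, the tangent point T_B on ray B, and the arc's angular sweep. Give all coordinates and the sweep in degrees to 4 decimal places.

bisector direction at 224.3572° = (-0.714996,-0.699129)
center distance |VC| = r/sin(θ/2) = 5.721541/sin(76.0084°) = 5.896481
C = V + |VC|·bis = (-4.6154,18.9783)
T_A = V + ((C−V)·d_A)·d_A = V + 1.4256·d_A = (-1.6130,23.8488)
T_B = V + ((C−V)·d_B)·d_B = V + 1.4256·d_B = (0.3213,21.8706)
sweep = 180° − θ = 27.9831°

center=(-4.6154,18.9783) T_A=(-1.6130,23.8488) T_B=(0.3213,21.8706) sweep=27.9831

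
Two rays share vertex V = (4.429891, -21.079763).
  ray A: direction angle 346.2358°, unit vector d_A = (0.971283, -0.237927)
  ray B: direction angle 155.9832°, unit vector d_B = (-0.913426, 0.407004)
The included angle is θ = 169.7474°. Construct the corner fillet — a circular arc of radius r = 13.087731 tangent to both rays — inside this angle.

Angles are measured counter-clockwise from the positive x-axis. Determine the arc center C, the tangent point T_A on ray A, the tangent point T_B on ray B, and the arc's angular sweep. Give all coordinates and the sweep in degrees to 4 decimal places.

center=(8.6842,-8.6472) T_A=(5.5703,-21.3591) T_B=(3.3574,-20.6019) sweep=10.2526

bisector direction at 71.1095° = (0.323761,0.946139)
center distance |VC| = r/sin(θ/2) = 13.087731/sin(84.8737°) = 13.140290
C = V + |VC|·bis = (8.6842,-8.6472)
T_A = V + ((C−V)·d_A)·d_A = V + 1.1741·d_A = (5.5703,-21.3591)
T_B = V + ((C−V)·d_B)·d_B = V + 1.1741·d_B = (3.3574,-20.6019)
sweep = 180° − θ = 10.2526°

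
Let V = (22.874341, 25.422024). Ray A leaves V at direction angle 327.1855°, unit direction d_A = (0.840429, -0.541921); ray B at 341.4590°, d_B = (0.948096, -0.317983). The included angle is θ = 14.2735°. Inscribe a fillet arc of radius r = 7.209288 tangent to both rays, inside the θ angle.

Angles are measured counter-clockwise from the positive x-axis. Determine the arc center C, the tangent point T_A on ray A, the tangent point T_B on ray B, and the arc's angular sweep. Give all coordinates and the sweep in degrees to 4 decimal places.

center=(75.1719,0.2779) T_A=(71.2650,-5.7810) T_B=(77.4643,7.1130) sweep=165.7265

bisector direction at 334.3222° = (0.901245,-0.433309)
center distance |VC| = r/sin(θ/2) = 7.209288/sin(7.1368°) = 58.028070
C = V + |VC|·bis = (75.1719,0.2779)
T_A = V + ((C−V)·d_A)·d_A = V + 57.5785·d_A = (71.2650,-5.7810)
T_B = V + ((C−V)·d_B)·d_B = V + 57.5785·d_B = (77.4643,7.1130)
sweep = 180° − θ = 165.7265°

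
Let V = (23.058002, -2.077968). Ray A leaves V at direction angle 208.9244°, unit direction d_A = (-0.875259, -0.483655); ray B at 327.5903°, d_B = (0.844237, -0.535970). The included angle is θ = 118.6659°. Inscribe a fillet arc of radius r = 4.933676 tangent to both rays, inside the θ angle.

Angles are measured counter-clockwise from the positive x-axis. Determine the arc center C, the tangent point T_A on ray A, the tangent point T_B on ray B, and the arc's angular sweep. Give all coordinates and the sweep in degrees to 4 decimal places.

center=(22.8836,-7.8112) T_A=(20.4974,-3.4929) T_B=(25.5279,-3.6460) sweep=61.3341

bisector direction at 268.2574° = (-0.030410,-0.999538)
center distance |VC| = r/sin(θ/2) = 4.933676/sin(59.3329°) = 5.735861
C = V + |VC|·bis = (22.8836,-7.8112)
T_A = V + ((C−V)·d_A)·d_A = V + 2.9256·d_A = (20.4974,-3.4929)
T_B = V + ((C−V)·d_B)·d_B = V + 2.9256·d_B = (25.5279,-3.6460)
sweep = 180° − θ = 61.3341°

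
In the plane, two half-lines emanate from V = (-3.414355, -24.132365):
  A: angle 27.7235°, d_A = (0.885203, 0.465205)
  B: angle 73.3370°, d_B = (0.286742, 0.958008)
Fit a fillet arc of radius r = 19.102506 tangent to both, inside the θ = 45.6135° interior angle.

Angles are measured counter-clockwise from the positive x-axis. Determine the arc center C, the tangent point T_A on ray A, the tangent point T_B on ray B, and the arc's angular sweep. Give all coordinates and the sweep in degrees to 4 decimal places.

center=(27.9121,13.9106) T_A=(36.7987,-2.9990) T_B=(9.6118,19.3881) sweep=134.3865

bisector direction at 50.5303° = (0.635671,0.771960)
center distance |VC| = r/sin(θ/2) = 19.102506/sin(22.8068°) = 49.280996
C = V + |VC|·bis = (27.9121,13.9106)
T_A = V + ((C−V)·d_A)·d_A = V + 45.4281·d_A = (36.7987,-2.9990)
T_B = V + ((C−V)·d_B)·d_B = V + 45.4281·d_B = (9.6118,19.3881)
sweep = 180° − θ = 134.3865°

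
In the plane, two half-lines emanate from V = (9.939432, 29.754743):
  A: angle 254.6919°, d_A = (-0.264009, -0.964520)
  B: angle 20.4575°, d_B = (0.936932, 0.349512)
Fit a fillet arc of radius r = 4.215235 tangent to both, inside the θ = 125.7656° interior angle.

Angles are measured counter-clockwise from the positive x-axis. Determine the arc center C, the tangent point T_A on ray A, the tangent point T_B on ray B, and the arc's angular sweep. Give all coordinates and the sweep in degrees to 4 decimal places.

center=(13.4352,26.5598) T_A=(9.3695,27.6727) T_B=(11.9619,30.5092) sweep=54.2344

bisector direction at 317.5747° = (0.738158,-0.674628)
center distance |VC| = r/sin(θ/2) = 4.215235/sin(62.8828°) = 4.735815
C = V + |VC|·bis = (13.4352,26.5598)
T_A = V + ((C−V)·d_A)·d_A = V + 2.1586·d_A = (9.3695,27.6727)
T_B = V + ((C−V)·d_B)·d_B = V + 2.1586·d_B = (11.9619,30.5092)
sweep = 180° − θ = 54.2344°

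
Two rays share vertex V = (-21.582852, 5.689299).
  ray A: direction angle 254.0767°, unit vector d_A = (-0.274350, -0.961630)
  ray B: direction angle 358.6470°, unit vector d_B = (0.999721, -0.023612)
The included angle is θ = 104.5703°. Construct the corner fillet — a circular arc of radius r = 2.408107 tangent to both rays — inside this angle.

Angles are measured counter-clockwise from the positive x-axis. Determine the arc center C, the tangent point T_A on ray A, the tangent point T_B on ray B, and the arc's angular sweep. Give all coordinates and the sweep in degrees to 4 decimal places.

bisector direction at 306.3619° = (0.592883,-0.805289)
center distance |VC| = r/sin(θ/2) = 2.408107/sin(52.2852°) = 3.044133
C = V + |VC|·bis = (-19.7780,3.2379)
T_A = V + ((C−V)·d_A)·d_A = V + 1.8622·d_A = (-22.0937,3.8986)
T_B = V + ((C−V)·d_B)·d_B = V + 1.8622·d_B = (-19.7212,5.6453)
sweep = 180° − θ = 75.4297°

center=(-19.7780,3.2379) T_A=(-22.0937,3.8986) T_B=(-19.7212,5.6453) sweep=75.4297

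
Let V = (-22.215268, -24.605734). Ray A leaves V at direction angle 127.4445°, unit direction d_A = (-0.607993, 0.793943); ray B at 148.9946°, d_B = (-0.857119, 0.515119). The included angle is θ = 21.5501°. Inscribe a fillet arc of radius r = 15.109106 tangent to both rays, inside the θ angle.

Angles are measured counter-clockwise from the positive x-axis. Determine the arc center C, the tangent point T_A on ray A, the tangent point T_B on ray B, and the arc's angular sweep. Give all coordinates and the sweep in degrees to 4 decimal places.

bisector direction at 138.2196° = (-0.745703,0.666278)
center distance |VC| = r/sin(θ/2) = 15.109106/sin(10.7751°) = 80.817433
C = V + |VC|·bis = (-82.4811,29.2411)
T_A = V + ((C−V)·d_A)·d_A = V + 79.3925·d_A = (-70.4853,38.4274)
T_B = V + ((C−V)·d_B)·d_B = V + 79.3925·d_B = (-90.2641,16.2909)
sweep = 180° − θ = 158.4499°

center=(-82.4811,29.2411) T_A=(-70.4853,38.4274) T_B=(-90.2641,16.2909) sweep=158.4499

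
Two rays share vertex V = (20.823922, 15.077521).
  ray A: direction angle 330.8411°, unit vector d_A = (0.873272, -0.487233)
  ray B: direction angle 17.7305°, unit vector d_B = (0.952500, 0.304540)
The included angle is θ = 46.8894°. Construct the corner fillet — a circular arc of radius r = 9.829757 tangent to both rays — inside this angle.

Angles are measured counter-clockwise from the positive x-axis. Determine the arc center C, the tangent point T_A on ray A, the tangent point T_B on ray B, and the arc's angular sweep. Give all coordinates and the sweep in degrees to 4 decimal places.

bisector direction at 354.2858° = (0.995031,-0.099566)
center distance |VC| = r/sin(θ/2) = 9.829757/sin(23.4447°) = 24.706339
C = V + |VC|·bis = (45.4075,12.6176)
T_A = V + ((C−V)·d_A)·d_A = V + 22.6667·d_A = (40.6181,4.0336)
T_B = V + ((C−V)·d_B)·d_B = V + 22.6667·d_B = (42.4139,21.9804)
sweep = 180° − θ = 133.1106°

center=(45.4075,12.6176) T_A=(40.6181,4.0336) T_B=(42.4139,21.9804) sweep=133.1106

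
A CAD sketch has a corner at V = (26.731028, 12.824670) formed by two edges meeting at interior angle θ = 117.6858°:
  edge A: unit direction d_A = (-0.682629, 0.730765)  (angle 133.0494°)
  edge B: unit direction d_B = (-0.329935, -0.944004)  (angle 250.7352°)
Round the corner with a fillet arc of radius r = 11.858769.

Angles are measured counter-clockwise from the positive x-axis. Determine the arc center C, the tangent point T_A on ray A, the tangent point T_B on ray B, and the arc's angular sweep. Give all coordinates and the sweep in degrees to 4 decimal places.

center=(13.1707,9.9690) T_A=(21.8367,18.0641) T_B=(24.3655,6.0564) sweep=62.3142

bisector direction at 191.8923° = (-0.978537,-0.206073)
center distance |VC| = r/sin(θ/2) = 11.858769/sin(58.8429°) = 13.857719
C = V + |VC|·bis = (13.1707,9.9690)
T_A = V + ((C−V)·d_A)·d_A = V + 7.1698·d_A = (21.8367,18.0641)
T_B = V + ((C−V)·d_B)·d_B = V + 7.1698·d_B = (24.3655,6.0564)
sweep = 180° − θ = 62.3142°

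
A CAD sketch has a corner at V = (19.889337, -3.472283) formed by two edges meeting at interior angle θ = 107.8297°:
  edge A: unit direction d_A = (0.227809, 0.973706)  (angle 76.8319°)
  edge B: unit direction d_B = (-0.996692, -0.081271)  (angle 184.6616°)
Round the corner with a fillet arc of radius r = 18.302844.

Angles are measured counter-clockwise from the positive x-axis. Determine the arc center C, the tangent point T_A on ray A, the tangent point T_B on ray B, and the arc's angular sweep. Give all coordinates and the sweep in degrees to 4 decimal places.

bisector direction at 130.7468° = (-0.652717,0.757602)
center distance |VC| = r/sin(θ/2) = 18.302844/sin(53.9149°) = 22.648039
C = V + |VC|·bis = (5.1066,13.6859)
T_A = V + ((C−V)·d_A)·d_A = V + 13.3394·d_A = (22.9282,9.5164)
T_B = V + ((C−V)·d_B)·d_B = V + 13.3394·d_B = (6.5941,-4.5564)
sweep = 180° − θ = 72.1703°

center=(5.1066,13.6859) T_A=(22.9282,9.5164) T_B=(6.5941,-4.5564) sweep=72.1703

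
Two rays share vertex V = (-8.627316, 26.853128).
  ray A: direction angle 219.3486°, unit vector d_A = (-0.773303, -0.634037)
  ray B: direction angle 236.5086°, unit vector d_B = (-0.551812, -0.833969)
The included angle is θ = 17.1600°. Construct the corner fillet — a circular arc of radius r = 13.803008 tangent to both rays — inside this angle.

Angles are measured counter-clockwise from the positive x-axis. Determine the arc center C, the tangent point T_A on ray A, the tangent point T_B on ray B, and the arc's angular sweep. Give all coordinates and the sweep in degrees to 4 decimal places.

bisector direction at 227.9286° = (-0.670056,-0.742310)
center distance |VC| = r/sin(θ/2) = 13.803008/sin(8.5800°) = 92.519540
C = V + |VC|·bis = (-70.6206,-41.8251)
T_A = V + ((C−V)·d_A)·d_A = V + 91.4841·d_A = (-79.3722,-31.1512)
T_B = V + ((C−V)·d_B)·d_B = V + 91.4841·d_B = (-59.1093,-49.4418)
sweep = 180° − θ = 162.8400°

center=(-70.6206,-41.8251) T_A=(-79.3722,-31.1512) T_B=(-59.1093,-49.4418) sweep=162.8400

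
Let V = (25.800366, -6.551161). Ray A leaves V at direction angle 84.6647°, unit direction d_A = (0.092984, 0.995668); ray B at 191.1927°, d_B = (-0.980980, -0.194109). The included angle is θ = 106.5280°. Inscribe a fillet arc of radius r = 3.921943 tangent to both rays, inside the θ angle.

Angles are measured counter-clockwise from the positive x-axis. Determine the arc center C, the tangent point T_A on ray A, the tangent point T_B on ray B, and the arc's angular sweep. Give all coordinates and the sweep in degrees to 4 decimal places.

bisector direction at 137.9287° = (-0.742312,0.670055)
center distance |VC| = r/sin(θ/2) = 3.921943/sin(53.2640°) = 4.893865
C = V + |VC|·bis = (22.1676,-3.2720)
T_A = V + ((C−V)·d_A)·d_A = V + 2.9272·d_A = (26.0725,-3.6367)
T_B = V + ((C−V)·d_B)·d_B = V + 2.9272·d_B = (22.9289,-7.1194)
sweep = 180° − θ = 73.4720°

center=(22.1676,-3.2720) T_A=(26.0725,-3.6367) T_B=(22.9289,-7.1194) sweep=73.4720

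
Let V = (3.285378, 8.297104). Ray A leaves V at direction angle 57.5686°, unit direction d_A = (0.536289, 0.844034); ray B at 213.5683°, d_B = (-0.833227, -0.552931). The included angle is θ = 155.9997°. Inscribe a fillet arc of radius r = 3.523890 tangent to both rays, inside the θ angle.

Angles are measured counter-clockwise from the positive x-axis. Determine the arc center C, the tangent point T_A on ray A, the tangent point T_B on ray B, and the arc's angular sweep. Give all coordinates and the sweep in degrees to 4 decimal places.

center=(0.7128,10.8191) T_A=(3.6871,8.9293) T_B=(2.6613,7.8829) sweep=24.0003

bisector direction at 135.5684° = (-0.714087,0.700057)
center distance |VC| = r/sin(θ/2) = 3.523890/sin(77.9998°) = 3.602618
C = V + |VC|·bis = (0.7128,10.8191)
T_A = V + ((C−V)·d_A)·d_A = V + 0.7490·d_A = (3.6871,8.9293)
T_B = V + ((C−V)·d_B)·d_B = V + 0.7490·d_B = (2.6613,7.8829)
sweep = 180° − θ = 24.0003°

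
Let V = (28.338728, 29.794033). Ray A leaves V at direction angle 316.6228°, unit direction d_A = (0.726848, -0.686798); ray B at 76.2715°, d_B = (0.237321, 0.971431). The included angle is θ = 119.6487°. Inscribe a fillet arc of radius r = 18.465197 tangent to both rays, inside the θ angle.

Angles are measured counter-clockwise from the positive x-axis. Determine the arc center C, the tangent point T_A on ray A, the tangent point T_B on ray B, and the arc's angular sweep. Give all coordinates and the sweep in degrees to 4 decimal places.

center=(48.8244,35.8416) T_A=(36.1425,22.4202) T_B=(30.8867,40.2238) sweep=60.3513

bisector direction at 16.4471° = (0.959081,0.283131)
center distance |VC| = r/sin(θ/2) = 18.465197/sin(59.8244°) = 21.359679
C = V + |VC|·bis = (48.8244,35.8416)
T_A = V + ((C−V)·d_A)·d_A = V + 10.7365·d_A = (36.1425,22.4202)
T_B = V + ((C−V)·d_B)·d_B = V + 10.7365·d_B = (30.8867,40.2238)
sweep = 180° − θ = 60.3513°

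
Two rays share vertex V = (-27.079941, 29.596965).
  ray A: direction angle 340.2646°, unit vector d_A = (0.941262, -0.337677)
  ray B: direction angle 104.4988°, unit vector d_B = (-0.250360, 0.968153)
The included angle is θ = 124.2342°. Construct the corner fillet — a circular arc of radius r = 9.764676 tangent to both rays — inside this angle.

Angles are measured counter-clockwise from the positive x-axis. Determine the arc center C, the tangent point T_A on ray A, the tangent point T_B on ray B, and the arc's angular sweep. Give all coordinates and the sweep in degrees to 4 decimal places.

bisector direction at 42.3817° = (0.738671,0.674066)
center distance |VC| = r/sin(θ/2) = 9.764676/sin(62.1171°) = 11.047198
C = V + |VC|·bis = (-18.9197,37.0435)
T_A = V + ((C−V)·d_A)·d_A = V + 5.1664·d_A = (-22.2170,27.8524)
T_B = V + ((C−V)·d_B)·d_B = V + 5.1664·d_B = (-28.3734,34.5988)
sweep = 180° − θ = 55.7658°

center=(-18.9197,37.0435) T_A=(-22.2170,27.8524) T_B=(-28.3734,34.5988) sweep=55.7658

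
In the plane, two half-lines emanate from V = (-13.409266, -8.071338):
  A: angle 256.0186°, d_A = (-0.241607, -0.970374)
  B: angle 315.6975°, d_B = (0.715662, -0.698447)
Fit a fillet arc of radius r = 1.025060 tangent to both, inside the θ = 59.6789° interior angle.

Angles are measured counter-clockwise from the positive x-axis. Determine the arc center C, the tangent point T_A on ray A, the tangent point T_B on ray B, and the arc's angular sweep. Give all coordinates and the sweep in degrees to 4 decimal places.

center=(-12.8463,-10.0531) T_A=(-13.8410,-9.8054) T_B=(-12.1304,-9.3195) sweep=120.3211

bisector direction at 285.8580° = (0.273255,-0.961942)
center distance |VC| = r/sin(θ/2) = 1.025060/sin(29.8394°) = 2.060127
C = V + |VC|·bis = (-12.8463,-10.0531)
T_A = V + ((C−V)·d_A)·d_A = V + 1.7870·d_A = (-13.8410,-9.8054)
T_B = V + ((C−V)·d_B)·d_B = V + 1.7870·d_B = (-12.1304,-9.3195)
sweep = 180° − θ = 120.3211°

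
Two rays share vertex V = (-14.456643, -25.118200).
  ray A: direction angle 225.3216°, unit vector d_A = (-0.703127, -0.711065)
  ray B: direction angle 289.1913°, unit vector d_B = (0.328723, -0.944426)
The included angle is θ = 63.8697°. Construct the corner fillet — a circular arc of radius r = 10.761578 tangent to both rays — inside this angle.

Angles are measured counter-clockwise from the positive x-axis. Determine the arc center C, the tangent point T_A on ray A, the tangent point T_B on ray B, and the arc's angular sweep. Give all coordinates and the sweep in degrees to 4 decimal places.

center=(-18.9445,-44.9620) T_A=(-26.5967,-37.3953) T_B=(-8.7810,-41.4245) sweep=116.1303

bisector direction at 257.2564° = (-0.220588,-0.975367)
center distance |VC| = r/sin(θ/2) = 10.761578/sin(31.9349°) = 20.344993
C = V + |VC|·bis = (-18.9445,-44.9620)
T_A = V + ((C−V)·d_A)·d_A = V + 17.2658·d_A = (-26.5967,-37.3953)
T_B = V + ((C−V)·d_B)·d_B = V + 17.2658·d_B = (-8.7810,-41.4245)
sweep = 180° − θ = 116.1303°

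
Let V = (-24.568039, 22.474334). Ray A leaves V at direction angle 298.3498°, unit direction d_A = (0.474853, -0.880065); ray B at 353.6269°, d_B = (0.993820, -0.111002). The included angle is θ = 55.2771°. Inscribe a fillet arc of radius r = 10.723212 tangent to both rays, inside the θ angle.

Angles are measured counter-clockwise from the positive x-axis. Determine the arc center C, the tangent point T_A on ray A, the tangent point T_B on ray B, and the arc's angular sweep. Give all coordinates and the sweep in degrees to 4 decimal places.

center=(-5.4068,9.5443) T_A=(-14.8440,4.4523) T_B=(-4.2165,20.2012) sweep=124.7229

bisector direction at 325.9884° = (0.828924,-0.559361)
center distance |VC| = r/sin(θ/2) = 10.723212/sin(27.6385°) = 23.115742
C = V + |VC|·bis = (-5.4068,9.5443)
T_A = V + ((C−V)·d_A)·d_A = V + 20.4780·d_A = (-14.8440,4.4523)
T_B = V + ((C−V)·d_B)·d_B = V + 20.4780·d_B = (-4.2165,20.2012)
sweep = 180° − θ = 124.7229°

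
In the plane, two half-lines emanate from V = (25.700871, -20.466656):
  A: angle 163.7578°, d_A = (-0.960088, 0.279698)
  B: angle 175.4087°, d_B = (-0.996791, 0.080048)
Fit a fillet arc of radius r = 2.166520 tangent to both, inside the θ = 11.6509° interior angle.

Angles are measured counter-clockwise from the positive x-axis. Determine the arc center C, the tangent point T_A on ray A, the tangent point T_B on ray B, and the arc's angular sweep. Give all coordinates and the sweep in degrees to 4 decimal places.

bisector direction at 169.5832° = (-0.983519,0.180807)
center distance |VC| = r/sin(θ/2) = 2.166520/sin(5.8255°) = 21.345403
C = V + |VC|·bis = (4.7073,-16.6073)
T_A = V + ((C−V)·d_A)·d_A = V + 21.2352·d_A = (5.3132,-14.5272)
T_B = V + ((C−V)·d_B)·d_B = V + 21.2352·d_B = (4.5338,-18.7668)
sweep = 180° − θ = 168.3491°

center=(4.7073,-16.6073) T_A=(5.3132,-14.5272) T_B=(4.5338,-18.7668) sweep=168.3491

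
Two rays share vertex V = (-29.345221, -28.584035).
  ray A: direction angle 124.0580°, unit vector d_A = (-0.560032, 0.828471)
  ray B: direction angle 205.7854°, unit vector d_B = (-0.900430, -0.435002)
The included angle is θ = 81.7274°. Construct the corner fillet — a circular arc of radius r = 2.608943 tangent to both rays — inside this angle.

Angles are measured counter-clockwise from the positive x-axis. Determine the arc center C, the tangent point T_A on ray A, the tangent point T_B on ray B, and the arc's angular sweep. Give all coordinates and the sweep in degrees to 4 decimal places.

bisector direction at 164.9217° = (-0.965571,0.260139)
center distance |VC| = r/sin(θ/2) = 2.608943/sin(40.8637°) = 3.987613
C = V + |VC|·bis = (-33.1955,-27.5467)
T_A = V + ((C−V)·d_A)·d_A = V + 3.0157·d_A = (-31.0341,-26.0856)
T_B = V + ((C−V)·d_B)·d_B = V + 3.0157·d_B = (-32.0607,-29.8959)
sweep = 180° − θ = 98.2726°

center=(-33.1955,-27.5467) T_A=(-31.0341,-26.0856) T_B=(-32.0607,-29.8959) sweep=98.2726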